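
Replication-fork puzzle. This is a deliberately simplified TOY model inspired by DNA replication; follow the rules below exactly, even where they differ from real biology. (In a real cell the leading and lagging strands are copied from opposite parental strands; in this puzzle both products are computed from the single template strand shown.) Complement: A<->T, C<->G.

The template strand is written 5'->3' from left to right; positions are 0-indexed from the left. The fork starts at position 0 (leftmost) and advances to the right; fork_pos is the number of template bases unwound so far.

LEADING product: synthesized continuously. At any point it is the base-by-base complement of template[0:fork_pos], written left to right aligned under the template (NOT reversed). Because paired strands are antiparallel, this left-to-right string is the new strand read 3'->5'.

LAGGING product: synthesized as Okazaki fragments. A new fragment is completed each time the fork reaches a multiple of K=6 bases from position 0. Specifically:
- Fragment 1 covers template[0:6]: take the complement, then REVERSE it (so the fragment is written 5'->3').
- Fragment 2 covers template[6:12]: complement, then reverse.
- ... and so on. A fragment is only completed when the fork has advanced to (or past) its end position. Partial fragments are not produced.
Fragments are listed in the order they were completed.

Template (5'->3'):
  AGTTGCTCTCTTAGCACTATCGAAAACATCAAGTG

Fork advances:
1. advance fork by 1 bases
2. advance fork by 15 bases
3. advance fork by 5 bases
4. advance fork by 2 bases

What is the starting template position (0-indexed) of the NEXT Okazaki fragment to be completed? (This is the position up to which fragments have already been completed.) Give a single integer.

Step 1: advance 1 -> fork_pos = 0 + 1 = 1. Next multiple of 6 is 6 (not reached); still 0 fragment(s).
Step 2: advance 15 -> fork_pos = 1 + 15 = 16. Reached multiple(s) of 6: 6, 12 -> fragments 1-2 completed (2 total).
Step 3: advance 5 -> fork_pos = 16 + 5 = 21. Reached multiple(s) of 6: 18 -> fragment 3 completed (3 total).
Step 4: advance 2 -> fork_pos = 21 + 2 = 23. Next multiple of 6 is 24 (not reached); still 3 fragment(s).
3 fragment(s) completed, covering template[0:18] (3 x 6 = 18). The next fragment, fragment 4, covers template[18:24], so it starts at position 18.

Answer: 18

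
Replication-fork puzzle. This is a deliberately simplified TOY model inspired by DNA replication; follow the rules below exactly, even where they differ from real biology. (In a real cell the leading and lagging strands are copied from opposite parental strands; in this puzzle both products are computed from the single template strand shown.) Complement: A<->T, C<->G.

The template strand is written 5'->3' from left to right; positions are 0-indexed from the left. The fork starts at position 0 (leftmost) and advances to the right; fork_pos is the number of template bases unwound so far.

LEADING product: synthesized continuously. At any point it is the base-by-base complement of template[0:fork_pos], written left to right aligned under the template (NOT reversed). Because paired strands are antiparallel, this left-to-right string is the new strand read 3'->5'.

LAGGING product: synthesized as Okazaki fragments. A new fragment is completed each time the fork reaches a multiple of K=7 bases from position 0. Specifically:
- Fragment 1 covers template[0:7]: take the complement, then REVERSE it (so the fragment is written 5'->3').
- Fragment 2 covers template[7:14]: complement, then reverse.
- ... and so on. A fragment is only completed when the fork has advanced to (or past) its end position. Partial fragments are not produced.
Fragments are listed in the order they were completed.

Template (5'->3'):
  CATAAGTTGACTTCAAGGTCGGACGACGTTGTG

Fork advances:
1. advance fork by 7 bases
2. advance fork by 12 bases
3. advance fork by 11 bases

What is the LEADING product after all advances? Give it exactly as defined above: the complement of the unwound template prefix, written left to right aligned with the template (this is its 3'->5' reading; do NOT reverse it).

Answer: GTATTCAACTGAAGTTCCAGCCTGCTGCAA

Derivation:
Step 1: advance 7 -> fork_pos = 0 + 7 = 7.
Step 2: advance 12 -> fork_pos = 7 + 12 = 19.
Step 3: advance 11 -> fork_pos = 19 + 11 = 30.
Unwound prefix: template[0:30] = CATAAGTTGACTTCAAGGTCGGACGACGTT
Complement it base by base (A<->T, C<->G), keeping left-to-right order:
  [0:5] CATAA -> GTATT
  [5:10] GTTGA -> CAACT
  [10:15] CTTCA -> GAAGT
  [15:20] AGGTC -> TCCAG
  [20:25] GGACG -> CCTGC
  [25:30] ACGTT -> TGCAA
Concatenate: GTATTCAACTGAAGTTCCAGCCTGCTGCAA (length 30; written aligned with the template, i.e. 3'->5').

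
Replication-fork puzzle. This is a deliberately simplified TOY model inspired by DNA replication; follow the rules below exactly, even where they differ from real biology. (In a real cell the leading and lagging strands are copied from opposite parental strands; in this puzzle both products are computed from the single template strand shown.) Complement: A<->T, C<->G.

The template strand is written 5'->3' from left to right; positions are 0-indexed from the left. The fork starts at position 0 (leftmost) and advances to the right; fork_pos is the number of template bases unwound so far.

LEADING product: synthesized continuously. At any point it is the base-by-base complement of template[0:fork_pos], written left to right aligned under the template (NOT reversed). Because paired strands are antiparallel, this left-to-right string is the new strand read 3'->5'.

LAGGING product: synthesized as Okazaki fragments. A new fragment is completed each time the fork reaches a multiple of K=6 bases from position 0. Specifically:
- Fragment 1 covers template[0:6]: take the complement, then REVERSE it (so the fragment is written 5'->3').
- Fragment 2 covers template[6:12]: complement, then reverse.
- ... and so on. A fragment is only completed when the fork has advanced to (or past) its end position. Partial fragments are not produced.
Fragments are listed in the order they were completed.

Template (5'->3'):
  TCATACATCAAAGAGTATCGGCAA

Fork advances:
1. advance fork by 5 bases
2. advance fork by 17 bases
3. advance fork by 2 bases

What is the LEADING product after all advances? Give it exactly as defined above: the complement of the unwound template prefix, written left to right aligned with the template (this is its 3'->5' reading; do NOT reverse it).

Step 1: advance 5 -> fork_pos = 0 + 5 = 5.
Step 2: advance 17 -> fork_pos = 5 + 17 = 22.
Step 3: advance 2 -> fork_pos = 22 + 2 = 24.
Unwound prefix: template[0:24] = TCATACATCAAAGAGTATCGGCAA
Complement it base by base (A<->T, C<->G), keeping left-to-right order:
  [0:5] TCATA -> AGTAT
  [5:10] CATCA -> GTAGT
  [10:15] AAGAG -> TTCTC
  [15:20] TATCG -> ATAGC
  [20:24] GCAA -> CGTT
Concatenate: AGTATGTAGTTTCTCATAGCCGTT (length 24; written aligned with the template, i.e. 3'->5').

Answer: AGTATGTAGTTTCTCATAGCCGTT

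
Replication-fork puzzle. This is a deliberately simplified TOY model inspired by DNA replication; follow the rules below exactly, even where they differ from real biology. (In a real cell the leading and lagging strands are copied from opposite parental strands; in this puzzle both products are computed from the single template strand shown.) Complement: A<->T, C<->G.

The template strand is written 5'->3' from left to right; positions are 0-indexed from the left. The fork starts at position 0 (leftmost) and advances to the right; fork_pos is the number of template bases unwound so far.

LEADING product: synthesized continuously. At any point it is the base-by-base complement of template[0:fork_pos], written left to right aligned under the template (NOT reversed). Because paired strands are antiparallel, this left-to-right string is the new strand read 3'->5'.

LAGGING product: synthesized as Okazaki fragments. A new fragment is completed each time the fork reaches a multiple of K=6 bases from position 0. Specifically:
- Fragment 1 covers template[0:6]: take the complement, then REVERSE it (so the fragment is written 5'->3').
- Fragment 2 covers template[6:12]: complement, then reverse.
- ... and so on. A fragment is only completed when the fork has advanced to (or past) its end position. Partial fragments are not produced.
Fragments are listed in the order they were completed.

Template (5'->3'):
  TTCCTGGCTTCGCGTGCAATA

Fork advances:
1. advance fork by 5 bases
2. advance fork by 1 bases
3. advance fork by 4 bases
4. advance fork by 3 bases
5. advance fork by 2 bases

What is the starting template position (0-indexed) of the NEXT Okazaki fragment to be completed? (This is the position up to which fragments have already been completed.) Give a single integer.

Step 1: advance 5 -> fork_pos = 0 + 5 = 5. Next multiple of 6 is 6 (not reached); still 0 fragment(s).
Step 2: advance 1 -> fork_pos = 5 + 1 = 6. Reached multiple(s) of 6: 6 -> fragment 1 completed (1 total).
Step 3: advance 4 -> fork_pos = 6 + 4 = 10. Next multiple of 6 is 12 (not reached); still 1 fragment(s).
Step 4: advance 3 -> fork_pos = 10 + 3 = 13. Reached multiple(s) of 6: 12 -> fragment 2 completed (2 total).
Step 5: advance 2 -> fork_pos = 13 + 2 = 15. Next multiple of 6 is 18 (not reached); still 2 fragment(s).
2 fragment(s) completed, covering template[0:12] (2 x 6 = 12). The next fragment, fragment 3, covers template[12:18], so it starts at position 12.

Answer: 12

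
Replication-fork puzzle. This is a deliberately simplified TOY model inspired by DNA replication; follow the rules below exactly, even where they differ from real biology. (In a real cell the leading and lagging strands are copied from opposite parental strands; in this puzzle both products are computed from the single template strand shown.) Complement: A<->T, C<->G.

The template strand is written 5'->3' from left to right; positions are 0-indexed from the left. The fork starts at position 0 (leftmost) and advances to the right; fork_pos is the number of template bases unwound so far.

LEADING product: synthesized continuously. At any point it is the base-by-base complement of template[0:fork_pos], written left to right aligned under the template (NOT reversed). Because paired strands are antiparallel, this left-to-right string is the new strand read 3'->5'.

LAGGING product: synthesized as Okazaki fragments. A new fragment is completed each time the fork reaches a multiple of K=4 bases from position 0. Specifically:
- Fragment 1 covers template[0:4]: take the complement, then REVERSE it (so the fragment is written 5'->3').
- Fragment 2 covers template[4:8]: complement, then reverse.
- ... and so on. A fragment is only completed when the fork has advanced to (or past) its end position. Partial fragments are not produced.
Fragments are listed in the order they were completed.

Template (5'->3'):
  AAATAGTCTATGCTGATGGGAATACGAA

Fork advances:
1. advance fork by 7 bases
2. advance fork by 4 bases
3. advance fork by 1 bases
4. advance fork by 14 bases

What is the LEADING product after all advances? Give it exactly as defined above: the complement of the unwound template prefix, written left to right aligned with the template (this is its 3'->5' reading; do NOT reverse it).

Step 1: advance 7 -> fork_pos = 0 + 7 = 7.
Step 2: advance 4 -> fork_pos = 7 + 4 = 11.
Step 3: advance 1 -> fork_pos = 11 + 1 = 12.
Step 4: advance 14 -> fork_pos = 12 + 14 = 26.
Unwound prefix: template[0:26] = AAATAGTCTATGCTGATGGGAATACG
Complement it base by base (A<->T, C<->G), keeping left-to-right order:
  [0:5] AAATA -> TTTAT
  [5:10] GTCTA -> CAGAT
  [10:15] TGCTG -> ACGAC
  [15:20] ATGGG -> TACCC
  [20:25] AATAC -> TTATG
  [25:26] G -> C
Concatenate: TTTATCAGATACGACTACCCTTATGC (length 26; written aligned with the template, i.e. 3'->5').

Answer: TTTATCAGATACGACTACCCTTATGC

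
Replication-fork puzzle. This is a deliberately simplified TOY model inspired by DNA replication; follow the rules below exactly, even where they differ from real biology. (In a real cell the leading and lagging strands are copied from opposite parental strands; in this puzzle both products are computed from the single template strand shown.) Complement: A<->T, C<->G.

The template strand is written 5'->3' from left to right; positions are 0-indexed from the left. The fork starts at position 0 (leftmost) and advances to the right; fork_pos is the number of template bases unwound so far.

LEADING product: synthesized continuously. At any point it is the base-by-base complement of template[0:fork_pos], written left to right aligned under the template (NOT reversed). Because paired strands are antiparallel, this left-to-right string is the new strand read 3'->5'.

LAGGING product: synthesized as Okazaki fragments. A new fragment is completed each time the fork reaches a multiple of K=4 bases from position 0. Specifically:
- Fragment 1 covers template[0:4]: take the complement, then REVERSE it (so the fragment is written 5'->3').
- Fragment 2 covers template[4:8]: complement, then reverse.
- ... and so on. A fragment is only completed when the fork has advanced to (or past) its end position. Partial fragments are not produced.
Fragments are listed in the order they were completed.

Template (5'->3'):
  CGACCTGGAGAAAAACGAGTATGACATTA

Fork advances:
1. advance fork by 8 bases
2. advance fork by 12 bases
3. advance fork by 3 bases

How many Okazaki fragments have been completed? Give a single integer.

Step 1: advance 8 -> fork_pos = 0 + 8 = 8. Reached multiple(s) of 4: 4, 8 -> fragments 1-2 completed (2 total).
Step 2: advance 12 -> fork_pos = 8 + 12 = 20. Reached multiple(s) of 4: 12, 16, 20 -> fragments 3-5 completed (5 total).
Step 3: advance 3 -> fork_pos = 20 + 3 = 23. Next multiple of 4 is 24 (not reached); still 5 fragment(s).
Check: final fork_pos = 23; the multiples of 4 that are <= 23 are 4..20 -> 23 // 4 = 5 completed fragment(s).

Answer: 5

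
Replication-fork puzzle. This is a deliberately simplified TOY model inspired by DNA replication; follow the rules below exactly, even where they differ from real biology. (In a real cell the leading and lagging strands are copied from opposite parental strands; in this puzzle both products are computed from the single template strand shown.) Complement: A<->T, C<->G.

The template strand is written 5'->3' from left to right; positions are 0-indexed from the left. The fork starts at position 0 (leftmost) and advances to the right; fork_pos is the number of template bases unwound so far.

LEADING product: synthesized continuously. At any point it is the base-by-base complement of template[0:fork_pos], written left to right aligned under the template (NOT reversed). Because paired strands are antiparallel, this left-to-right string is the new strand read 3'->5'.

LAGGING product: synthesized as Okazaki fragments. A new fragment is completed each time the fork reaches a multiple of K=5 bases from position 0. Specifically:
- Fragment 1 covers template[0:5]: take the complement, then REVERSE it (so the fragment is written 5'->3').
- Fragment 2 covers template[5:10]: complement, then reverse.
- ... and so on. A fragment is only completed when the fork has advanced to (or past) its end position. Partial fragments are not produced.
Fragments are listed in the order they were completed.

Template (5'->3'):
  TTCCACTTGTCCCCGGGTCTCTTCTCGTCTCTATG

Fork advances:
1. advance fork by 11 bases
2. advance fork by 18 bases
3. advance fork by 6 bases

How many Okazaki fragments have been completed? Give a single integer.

Answer: 7

Derivation:
Step 1: advance 11 -> fork_pos = 0 + 11 = 11. Reached multiple(s) of 5: 5, 10 -> fragments 1-2 completed (2 total).
Step 2: advance 18 -> fork_pos = 11 + 18 = 29. Reached multiple(s) of 5: 15, 20, 25 -> fragments 3-5 completed (5 total).
Step 3: advance 6 -> fork_pos = 29 + 6 = 35. Reached multiple(s) of 5: 30, 35 -> fragments 6-7 completed (7 total).
Check: final fork_pos = 35; the multiples of 5 that are <= 35 are 5..35 -> 35 // 5 = 7 completed fragment(s).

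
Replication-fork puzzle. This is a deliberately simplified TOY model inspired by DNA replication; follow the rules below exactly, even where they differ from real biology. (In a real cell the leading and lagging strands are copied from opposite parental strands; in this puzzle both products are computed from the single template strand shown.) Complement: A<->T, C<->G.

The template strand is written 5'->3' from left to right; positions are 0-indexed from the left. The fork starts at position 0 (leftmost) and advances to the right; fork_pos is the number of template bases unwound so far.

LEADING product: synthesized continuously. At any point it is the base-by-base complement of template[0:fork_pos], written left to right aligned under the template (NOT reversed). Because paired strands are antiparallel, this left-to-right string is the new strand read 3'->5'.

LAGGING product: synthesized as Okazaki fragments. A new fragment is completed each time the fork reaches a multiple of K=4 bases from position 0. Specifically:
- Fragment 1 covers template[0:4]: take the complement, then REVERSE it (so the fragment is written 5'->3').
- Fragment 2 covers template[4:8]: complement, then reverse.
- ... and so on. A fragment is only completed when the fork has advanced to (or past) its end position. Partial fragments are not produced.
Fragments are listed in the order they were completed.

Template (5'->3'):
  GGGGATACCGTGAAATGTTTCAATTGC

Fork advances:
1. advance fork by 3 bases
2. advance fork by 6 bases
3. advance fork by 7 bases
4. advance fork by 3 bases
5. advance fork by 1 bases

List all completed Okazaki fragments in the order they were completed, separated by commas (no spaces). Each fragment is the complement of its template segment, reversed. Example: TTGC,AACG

Answer: CCCC,GTAT,CACG,ATTT,AAAC

Derivation:
Step 1: advance 3 -> fork_pos = 0 + 3 = 3. Next multiple of 4 is 4 (not reached); still 0 fragment(s).
Step 2: advance 6 -> fork_pos = 3 + 6 = 9. Reached multiple(s) of 4: 4, 8 -> fragments 1-2 completed (2 total).
Step 3: advance 7 -> fork_pos = 9 + 7 = 16. Reached multiple(s) of 4: 12, 16 -> fragments 3-4 completed (4 total).
Step 4: advance 3 -> fork_pos = 16 + 3 = 19. Next multiple of 4 is 20 (not reached); still 4 fragment(s).
Step 5: advance 1 -> fork_pos = 19 + 1 = 20. Reached multiple(s) of 4: 20 -> fragment 5 completed (5 total).
Final fork_pos = 20, so 5 fragment(s) are complete. Build each: template segment -> complement -> reverse.
Fragment 1: template[0:4] = GGGG -> complement CCCC -> reversed CCCC
Fragment 2: template[4:8] = ATAC -> complement TATG -> reversed GTAT
Fragment 3: template[8:12] = CGTG -> complement GCAC -> reversed CACG
Fragment 4: template[12:16] = AAAT -> complement TTTA -> reversed ATTT
Fragment 5: template[16:20] = GTTT -> complement CAAA -> reversed AAAC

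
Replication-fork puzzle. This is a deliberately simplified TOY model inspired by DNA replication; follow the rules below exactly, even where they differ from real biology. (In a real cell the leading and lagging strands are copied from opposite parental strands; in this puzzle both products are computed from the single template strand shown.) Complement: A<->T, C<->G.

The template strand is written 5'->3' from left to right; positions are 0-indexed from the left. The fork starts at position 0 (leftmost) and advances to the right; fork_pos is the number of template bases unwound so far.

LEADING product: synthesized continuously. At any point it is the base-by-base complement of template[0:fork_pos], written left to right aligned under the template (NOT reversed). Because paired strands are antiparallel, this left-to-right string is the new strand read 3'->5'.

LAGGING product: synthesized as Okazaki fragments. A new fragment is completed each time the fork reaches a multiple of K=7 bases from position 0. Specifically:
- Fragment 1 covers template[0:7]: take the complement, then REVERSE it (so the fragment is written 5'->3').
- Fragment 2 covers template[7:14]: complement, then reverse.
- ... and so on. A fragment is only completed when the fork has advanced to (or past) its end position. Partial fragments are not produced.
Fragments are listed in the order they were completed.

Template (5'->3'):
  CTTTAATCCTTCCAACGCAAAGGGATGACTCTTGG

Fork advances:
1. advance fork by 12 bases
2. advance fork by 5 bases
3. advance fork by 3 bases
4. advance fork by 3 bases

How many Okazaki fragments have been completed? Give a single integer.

Answer: 3

Derivation:
Step 1: advance 12 -> fork_pos = 0 + 12 = 12. Reached multiple(s) of 7: 7 -> fragment 1 completed (1 total).
Step 2: advance 5 -> fork_pos = 12 + 5 = 17. Reached multiple(s) of 7: 14 -> fragment 2 completed (2 total).
Step 3: advance 3 -> fork_pos = 17 + 3 = 20. Next multiple of 7 is 21 (not reached); still 2 fragment(s).
Step 4: advance 3 -> fork_pos = 20 + 3 = 23. Reached multiple(s) of 7: 21 -> fragment 3 completed (3 total).
Check: final fork_pos = 23; the multiples of 7 that are <= 23 are 7..21 -> 23 // 7 = 3 completed fragment(s).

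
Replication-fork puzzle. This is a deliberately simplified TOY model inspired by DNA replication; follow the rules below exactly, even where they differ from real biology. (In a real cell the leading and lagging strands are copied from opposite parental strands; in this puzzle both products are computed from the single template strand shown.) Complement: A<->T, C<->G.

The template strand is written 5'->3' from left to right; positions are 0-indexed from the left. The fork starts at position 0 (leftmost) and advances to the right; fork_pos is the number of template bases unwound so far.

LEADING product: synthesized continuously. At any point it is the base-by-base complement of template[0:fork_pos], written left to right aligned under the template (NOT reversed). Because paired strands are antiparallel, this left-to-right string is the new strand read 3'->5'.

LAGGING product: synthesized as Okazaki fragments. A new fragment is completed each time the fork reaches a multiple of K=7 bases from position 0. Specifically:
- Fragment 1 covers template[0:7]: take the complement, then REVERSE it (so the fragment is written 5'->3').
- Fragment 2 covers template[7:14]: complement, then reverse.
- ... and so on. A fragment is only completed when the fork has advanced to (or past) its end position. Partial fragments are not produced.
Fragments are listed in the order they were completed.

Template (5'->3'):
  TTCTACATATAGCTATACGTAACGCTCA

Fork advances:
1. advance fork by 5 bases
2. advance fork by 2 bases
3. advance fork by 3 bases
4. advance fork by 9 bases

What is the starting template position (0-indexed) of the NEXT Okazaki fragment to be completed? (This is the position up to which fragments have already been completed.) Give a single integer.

Answer: 14

Derivation:
Step 1: advance 5 -> fork_pos = 0 + 5 = 5. Next multiple of 7 is 7 (not reached); still 0 fragment(s).
Step 2: advance 2 -> fork_pos = 5 + 2 = 7. Reached multiple(s) of 7: 7 -> fragment 1 completed (1 total).
Step 3: advance 3 -> fork_pos = 7 + 3 = 10. Next multiple of 7 is 14 (not reached); still 1 fragment(s).
Step 4: advance 9 -> fork_pos = 10 + 9 = 19. Reached multiple(s) of 7: 14 -> fragment 2 completed (2 total).
2 fragment(s) completed, covering template[0:14] (2 x 7 = 14). The next fragment, fragment 3, covers template[14:21], so it starts at position 14.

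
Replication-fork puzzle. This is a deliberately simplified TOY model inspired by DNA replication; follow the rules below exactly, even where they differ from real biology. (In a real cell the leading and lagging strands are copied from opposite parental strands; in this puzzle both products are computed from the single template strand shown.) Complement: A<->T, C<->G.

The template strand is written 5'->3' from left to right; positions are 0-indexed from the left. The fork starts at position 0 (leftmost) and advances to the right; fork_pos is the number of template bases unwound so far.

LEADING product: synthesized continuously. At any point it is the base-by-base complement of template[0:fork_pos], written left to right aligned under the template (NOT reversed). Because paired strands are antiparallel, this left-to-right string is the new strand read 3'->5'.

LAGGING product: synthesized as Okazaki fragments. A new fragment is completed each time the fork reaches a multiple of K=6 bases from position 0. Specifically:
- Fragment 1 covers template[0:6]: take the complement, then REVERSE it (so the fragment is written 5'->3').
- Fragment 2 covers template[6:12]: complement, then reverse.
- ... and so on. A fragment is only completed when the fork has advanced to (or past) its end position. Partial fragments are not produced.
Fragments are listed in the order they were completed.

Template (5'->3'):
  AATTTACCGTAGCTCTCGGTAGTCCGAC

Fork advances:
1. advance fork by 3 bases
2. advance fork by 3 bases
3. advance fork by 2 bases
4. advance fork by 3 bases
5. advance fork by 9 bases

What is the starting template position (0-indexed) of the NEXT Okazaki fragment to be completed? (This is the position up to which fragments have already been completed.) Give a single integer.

Step 1: advance 3 -> fork_pos = 0 + 3 = 3. Next multiple of 6 is 6 (not reached); still 0 fragment(s).
Step 2: advance 3 -> fork_pos = 3 + 3 = 6. Reached multiple(s) of 6: 6 -> fragment 1 completed (1 total).
Step 3: advance 2 -> fork_pos = 6 + 2 = 8. Next multiple of 6 is 12 (not reached); still 1 fragment(s).
Step 4: advance 3 -> fork_pos = 8 + 3 = 11. Next multiple of 6 is 12 (not reached); still 1 fragment(s).
Step 5: advance 9 -> fork_pos = 11 + 9 = 20. Reached multiple(s) of 6: 12, 18 -> fragments 2-3 completed (3 total).
3 fragment(s) completed, covering template[0:18] (3 x 6 = 18). The next fragment, fragment 4, covers template[18:24], so it starts at position 18.

Answer: 18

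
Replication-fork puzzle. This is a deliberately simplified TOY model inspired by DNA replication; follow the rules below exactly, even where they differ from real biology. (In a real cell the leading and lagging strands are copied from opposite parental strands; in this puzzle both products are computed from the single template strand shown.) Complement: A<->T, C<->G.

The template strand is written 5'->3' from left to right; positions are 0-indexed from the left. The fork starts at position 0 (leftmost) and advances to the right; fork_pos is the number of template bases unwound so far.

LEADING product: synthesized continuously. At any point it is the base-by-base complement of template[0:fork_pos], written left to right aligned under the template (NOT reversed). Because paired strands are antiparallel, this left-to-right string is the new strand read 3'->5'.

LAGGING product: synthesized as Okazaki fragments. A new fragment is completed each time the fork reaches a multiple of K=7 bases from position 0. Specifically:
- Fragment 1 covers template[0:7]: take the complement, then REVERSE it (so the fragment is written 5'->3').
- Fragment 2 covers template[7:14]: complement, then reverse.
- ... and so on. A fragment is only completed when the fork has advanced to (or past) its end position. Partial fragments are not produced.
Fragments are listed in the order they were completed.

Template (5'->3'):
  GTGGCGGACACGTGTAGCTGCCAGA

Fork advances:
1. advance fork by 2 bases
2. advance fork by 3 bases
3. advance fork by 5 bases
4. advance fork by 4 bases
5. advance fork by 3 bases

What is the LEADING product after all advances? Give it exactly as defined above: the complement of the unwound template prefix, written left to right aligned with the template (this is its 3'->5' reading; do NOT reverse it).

Answer: CACCGCCTGTGCACATC

Derivation:
Step 1: advance 2 -> fork_pos = 0 + 2 = 2.
Step 2: advance 3 -> fork_pos = 2 + 3 = 5.
Step 3: advance 5 -> fork_pos = 5 + 5 = 10.
Step 4: advance 4 -> fork_pos = 10 + 4 = 14.
Step 5: advance 3 -> fork_pos = 14 + 3 = 17.
Unwound prefix: template[0:17] = GTGGCGGACACGTGTAG
Complement it base by base (A<->T, C<->G), keeping left-to-right order:
  [0:5] GTGGC -> CACCG
  [5:10] GGACA -> CCTGT
  [10:15] CGTGT -> GCACA
  [15:17] AG -> TC
Concatenate: CACCGCCTGTGCACATC (length 17; written aligned with the template, i.e. 3'->5').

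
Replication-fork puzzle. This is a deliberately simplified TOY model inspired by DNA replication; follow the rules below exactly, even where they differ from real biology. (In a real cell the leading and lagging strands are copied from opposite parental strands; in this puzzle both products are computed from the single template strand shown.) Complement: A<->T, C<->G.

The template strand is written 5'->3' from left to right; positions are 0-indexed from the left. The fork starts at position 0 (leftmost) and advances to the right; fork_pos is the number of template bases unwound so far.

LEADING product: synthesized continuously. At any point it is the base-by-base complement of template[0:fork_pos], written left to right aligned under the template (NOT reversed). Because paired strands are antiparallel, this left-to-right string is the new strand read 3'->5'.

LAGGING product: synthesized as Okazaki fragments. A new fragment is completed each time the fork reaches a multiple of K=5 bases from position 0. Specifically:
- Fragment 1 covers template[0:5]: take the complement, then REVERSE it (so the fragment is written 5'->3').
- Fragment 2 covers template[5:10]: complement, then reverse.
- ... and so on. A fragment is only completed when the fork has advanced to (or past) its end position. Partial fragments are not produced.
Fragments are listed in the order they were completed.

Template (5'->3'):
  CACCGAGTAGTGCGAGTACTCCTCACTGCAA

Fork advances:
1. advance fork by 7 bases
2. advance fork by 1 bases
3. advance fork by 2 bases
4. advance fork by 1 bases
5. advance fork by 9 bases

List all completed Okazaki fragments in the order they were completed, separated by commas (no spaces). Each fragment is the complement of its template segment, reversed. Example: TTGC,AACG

Step 1: advance 7 -> fork_pos = 0 + 7 = 7. Reached multiple(s) of 5: 5 -> fragment 1 completed (1 total).
Step 2: advance 1 -> fork_pos = 7 + 1 = 8. Next multiple of 5 is 10 (not reached); still 1 fragment(s).
Step 3: advance 2 -> fork_pos = 8 + 2 = 10. Reached multiple(s) of 5: 10 -> fragment 2 completed (2 total).
Step 4: advance 1 -> fork_pos = 10 + 1 = 11. Next multiple of 5 is 15 (not reached); still 2 fragment(s).
Step 5: advance 9 -> fork_pos = 11 + 9 = 20. Reached multiple(s) of 5: 15, 20 -> fragments 3-4 completed (4 total).
Final fork_pos = 20, so 4 fragment(s) are complete. Build each: template segment -> complement -> reverse.
Fragment 1: template[0:5] = CACCG -> complement GTGGC -> reversed CGGTG
Fragment 2: template[5:10] = AGTAG -> complement TCATC -> reversed CTACT
Fragment 3: template[10:15] = TGCGA -> complement ACGCT -> reversed TCGCA
Fragment 4: template[15:20] = GTACT -> complement CATGA -> reversed AGTAC

Answer: CGGTG,CTACT,TCGCA,AGTAC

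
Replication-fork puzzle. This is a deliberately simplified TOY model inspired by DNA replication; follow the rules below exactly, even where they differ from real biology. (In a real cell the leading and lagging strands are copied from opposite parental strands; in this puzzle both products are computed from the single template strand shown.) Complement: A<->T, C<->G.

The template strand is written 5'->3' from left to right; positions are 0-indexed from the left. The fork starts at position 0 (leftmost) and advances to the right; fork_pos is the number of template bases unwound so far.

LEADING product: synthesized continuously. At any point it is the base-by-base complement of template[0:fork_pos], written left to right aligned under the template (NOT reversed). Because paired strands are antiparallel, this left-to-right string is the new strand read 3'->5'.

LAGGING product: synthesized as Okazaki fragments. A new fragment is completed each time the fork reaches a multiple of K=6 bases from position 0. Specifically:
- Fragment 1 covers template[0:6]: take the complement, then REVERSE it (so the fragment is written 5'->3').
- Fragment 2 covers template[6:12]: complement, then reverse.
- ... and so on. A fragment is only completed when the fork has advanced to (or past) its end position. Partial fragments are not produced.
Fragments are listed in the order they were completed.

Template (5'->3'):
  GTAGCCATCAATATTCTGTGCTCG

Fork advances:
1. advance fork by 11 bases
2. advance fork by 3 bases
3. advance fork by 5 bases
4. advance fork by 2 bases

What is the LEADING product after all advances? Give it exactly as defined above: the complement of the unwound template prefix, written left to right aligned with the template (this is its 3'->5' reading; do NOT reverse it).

Step 1: advance 11 -> fork_pos = 0 + 11 = 11.
Step 2: advance 3 -> fork_pos = 11 + 3 = 14.
Step 3: advance 5 -> fork_pos = 14 + 5 = 19.
Step 4: advance 2 -> fork_pos = 19 + 2 = 21.
Unwound prefix: template[0:21] = GTAGCCATCAATATTCTGTGC
Complement it base by base (A<->T, C<->G), keeping left-to-right order:
  [0:5] GTAGC -> CATCG
  [5:10] CATCA -> GTAGT
  [10:15] ATATT -> TATAA
  [15:20] CTGTG -> GACAC
  [20:21] C -> G
Concatenate: CATCGGTAGTTATAAGACACG (length 21; written aligned with the template, i.e. 3'->5').

Answer: CATCGGTAGTTATAAGACACG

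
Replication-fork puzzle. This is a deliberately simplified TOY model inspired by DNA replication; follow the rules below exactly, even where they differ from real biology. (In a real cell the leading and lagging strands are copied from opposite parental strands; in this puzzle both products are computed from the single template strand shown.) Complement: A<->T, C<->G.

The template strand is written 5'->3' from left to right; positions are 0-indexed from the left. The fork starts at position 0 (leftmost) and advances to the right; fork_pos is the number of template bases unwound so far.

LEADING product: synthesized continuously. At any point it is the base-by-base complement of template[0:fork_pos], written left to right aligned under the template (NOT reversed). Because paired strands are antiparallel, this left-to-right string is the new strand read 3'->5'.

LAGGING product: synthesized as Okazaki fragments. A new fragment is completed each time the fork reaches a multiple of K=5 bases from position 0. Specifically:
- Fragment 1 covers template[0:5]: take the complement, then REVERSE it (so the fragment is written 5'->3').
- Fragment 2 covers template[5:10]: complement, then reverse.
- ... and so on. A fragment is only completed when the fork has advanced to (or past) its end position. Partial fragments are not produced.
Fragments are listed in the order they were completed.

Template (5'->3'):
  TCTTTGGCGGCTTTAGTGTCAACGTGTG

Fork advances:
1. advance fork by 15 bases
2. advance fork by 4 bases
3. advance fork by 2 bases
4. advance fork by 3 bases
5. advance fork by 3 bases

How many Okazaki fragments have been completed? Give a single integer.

Answer: 5

Derivation:
Step 1: advance 15 -> fork_pos = 0 + 15 = 15. Reached multiple(s) of 5: 5, 10, 15 -> fragments 1-3 completed (3 total).
Step 2: advance 4 -> fork_pos = 15 + 4 = 19. Next multiple of 5 is 20 (not reached); still 3 fragment(s).
Step 3: advance 2 -> fork_pos = 19 + 2 = 21. Reached multiple(s) of 5: 20 -> fragment 4 completed (4 total).
Step 4: advance 3 -> fork_pos = 21 + 3 = 24. Next multiple of 5 is 25 (not reached); still 4 fragment(s).
Step 5: advance 3 -> fork_pos = 24 + 3 = 27. Reached multiple(s) of 5: 25 -> fragment 5 completed (5 total).
Check: final fork_pos = 27; the multiples of 5 that are <= 27 are 5..25 -> 27 // 5 = 5 completed fragment(s).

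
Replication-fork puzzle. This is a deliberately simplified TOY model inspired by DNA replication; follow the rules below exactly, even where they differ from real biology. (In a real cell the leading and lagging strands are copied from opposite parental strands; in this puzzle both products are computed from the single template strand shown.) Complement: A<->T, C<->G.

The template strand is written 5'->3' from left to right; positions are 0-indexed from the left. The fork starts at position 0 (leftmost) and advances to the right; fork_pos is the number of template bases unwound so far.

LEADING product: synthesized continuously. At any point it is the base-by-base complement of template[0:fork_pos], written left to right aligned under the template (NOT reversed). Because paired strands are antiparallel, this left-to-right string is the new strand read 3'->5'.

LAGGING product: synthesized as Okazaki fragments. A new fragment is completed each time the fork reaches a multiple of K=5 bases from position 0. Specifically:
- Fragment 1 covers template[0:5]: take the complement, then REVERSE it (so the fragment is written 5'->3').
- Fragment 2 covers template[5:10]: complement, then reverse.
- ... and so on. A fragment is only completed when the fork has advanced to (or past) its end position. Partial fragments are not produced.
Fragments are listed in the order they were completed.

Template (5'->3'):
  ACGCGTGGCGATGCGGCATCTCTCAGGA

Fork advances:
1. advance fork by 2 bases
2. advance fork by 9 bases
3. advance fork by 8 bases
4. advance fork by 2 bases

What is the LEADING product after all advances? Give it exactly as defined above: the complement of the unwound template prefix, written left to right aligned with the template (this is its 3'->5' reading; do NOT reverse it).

Answer: TGCGCACCGCTACGCCGTAGA

Derivation:
Step 1: advance 2 -> fork_pos = 0 + 2 = 2.
Step 2: advance 9 -> fork_pos = 2 + 9 = 11.
Step 3: advance 8 -> fork_pos = 11 + 8 = 19.
Step 4: advance 2 -> fork_pos = 19 + 2 = 21.
Unwound prefix: template[0:21] = ACGCGTGGCGATGCGGCATCT
Complement it base by base (A<->T, C<->G), keeping left-to-right order:
  [0:5] ACGCG -> TGCGC
  [5:10] TGGCG -> ACCGC
  [10:15] ATGCG -> TACGC
  [15:20] GCATC -> CGTAG
  [20:21] T -> A
Concatenate: TGCGCACCGCTACGCCGTAGA (length 21; written aligned with the template, i.e. 3'->5').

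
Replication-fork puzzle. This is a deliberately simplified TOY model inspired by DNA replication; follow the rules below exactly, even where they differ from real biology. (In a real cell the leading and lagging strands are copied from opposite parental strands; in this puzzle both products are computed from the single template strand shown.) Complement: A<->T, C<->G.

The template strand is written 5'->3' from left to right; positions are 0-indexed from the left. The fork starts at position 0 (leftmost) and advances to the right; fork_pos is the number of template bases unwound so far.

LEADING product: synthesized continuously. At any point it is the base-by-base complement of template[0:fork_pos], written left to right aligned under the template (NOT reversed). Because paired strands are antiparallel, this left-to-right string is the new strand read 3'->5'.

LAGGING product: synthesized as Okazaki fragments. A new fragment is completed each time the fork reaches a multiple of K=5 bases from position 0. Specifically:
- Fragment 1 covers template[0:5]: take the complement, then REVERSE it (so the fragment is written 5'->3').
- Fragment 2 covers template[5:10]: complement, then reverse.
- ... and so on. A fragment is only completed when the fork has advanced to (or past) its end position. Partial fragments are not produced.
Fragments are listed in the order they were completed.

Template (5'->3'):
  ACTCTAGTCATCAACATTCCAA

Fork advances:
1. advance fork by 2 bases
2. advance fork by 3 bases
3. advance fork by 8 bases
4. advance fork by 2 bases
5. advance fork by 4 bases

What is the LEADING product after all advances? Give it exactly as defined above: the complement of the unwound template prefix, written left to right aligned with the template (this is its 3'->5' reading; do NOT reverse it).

Step 1: advance 2 -> fork_pos = 0 + 2 = 2.
Step 2: advance 3 -> fork_pos = 2 + 3 = 5.
Step 3: advance 8 -> fork_pos = 5 + 8 = 13.
Step 4: advance 2 -> fork_pos = 13 + 2 = 15.
Step 5: advance 4 -> fork_pos = 15 + 4 = 19.
Unwound prefix: template[0:19] = ACTCTAGTCATCAACATTC
Complement it base by base (A<->T, C<->G), keeping left-to-right order:
  [0:5] ACTCT -> TGAGA
  [5:10] AGTCA -> TCAGT
  [10:15] TCAAC -> AGTTG
  [15:19] ATTC -> TAAG
Concatenate: TGAGATCAGTAGTTGTAAG (length 19; written aligned with the template, i.e. 3'->5').

Answer: TGAGATCAGTAGTTGTAAG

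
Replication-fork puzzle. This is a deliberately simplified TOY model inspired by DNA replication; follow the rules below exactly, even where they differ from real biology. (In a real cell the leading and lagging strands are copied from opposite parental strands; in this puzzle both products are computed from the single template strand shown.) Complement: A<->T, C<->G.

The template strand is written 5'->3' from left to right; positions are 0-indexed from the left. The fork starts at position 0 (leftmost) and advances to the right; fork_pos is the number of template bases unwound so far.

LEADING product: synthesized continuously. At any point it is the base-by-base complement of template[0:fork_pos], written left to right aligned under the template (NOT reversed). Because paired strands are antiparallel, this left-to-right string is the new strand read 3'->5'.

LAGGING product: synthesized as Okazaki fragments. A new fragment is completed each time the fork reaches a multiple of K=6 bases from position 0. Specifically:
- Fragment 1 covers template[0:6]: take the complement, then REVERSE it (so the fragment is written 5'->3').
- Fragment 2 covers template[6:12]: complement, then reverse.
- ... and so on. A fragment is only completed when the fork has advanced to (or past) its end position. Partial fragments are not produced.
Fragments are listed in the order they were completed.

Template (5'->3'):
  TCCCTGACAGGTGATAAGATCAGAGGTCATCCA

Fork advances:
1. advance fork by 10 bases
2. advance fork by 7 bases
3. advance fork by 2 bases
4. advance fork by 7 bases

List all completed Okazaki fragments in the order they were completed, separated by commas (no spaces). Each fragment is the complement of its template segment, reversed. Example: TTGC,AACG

Step 1: advance 10 -> fork_pos = 0 + 10 = 10. Reached multiple(s) of 6: 6 -> fragment 1 completed (1 total).
Step 2: advance 7 -> fork_pos = 10 + 7 = 17. Reached multiple(s) of 6: 12 -> fragment 2 completed (2 total).
Step 3: advance 2 -> fork_pos = 17 + 2 = 19. Reached multiple(s) of 6: 18 -> fragment 3 completed (3 total).
Step 4: advance 7 -> fork_pos = 19 + 7 = 26. Reached multiple(s) of 6: 24 -> fragment 4 completed (4 total).
Final fork_pos = 26, so 4 fragment(s) are complete. Build each: template segment -> complement -> reverse.
Fragment 1: template[0:6] = TCCCTG -> complement AGGGAC -> reversed CAGGGA
Fragment 2: template[6:12] = ACAGGT -> complement TGTCCA -> reversed ACCTGT
Fragment 3: template[12:18] = GATAAG -> complement CTATTC -> reversed CTTATC
Fragment 4: template[18:24] = ATCAGA -> complement TAGTCT -> reversed TCTGAT

Answer: CAGGGA,ACCTGT,CTTATC,TCTGAT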